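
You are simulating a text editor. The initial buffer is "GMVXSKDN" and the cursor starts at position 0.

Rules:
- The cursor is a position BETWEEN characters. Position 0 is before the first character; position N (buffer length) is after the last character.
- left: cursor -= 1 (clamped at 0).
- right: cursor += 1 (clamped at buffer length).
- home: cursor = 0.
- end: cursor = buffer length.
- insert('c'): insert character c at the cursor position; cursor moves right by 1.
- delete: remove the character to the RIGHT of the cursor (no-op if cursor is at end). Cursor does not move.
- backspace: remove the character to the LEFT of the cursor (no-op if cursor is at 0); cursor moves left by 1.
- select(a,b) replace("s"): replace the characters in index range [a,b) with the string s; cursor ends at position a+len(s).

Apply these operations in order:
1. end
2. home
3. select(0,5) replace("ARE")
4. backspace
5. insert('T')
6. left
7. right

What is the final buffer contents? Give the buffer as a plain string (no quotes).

Answer: ARTKDN

Derivation:
After op 1 (end): buf='GMVXSKDN' cursor=8
After op 2 (home): buf='GMVXSKDN' cursor=0
After op 3 (select(0,5) replace("ARE")): buf='AREKDN' cursor=3
After op 4 (backspace): buf='ARKDN' cursor=2
After op 5 (insert('T')): buf='ARTKDN' cursor=3
After op 6 (left): buf='ARTKDN' cursor=2
After op 7 (right): buf='ARTKDN' cursor=3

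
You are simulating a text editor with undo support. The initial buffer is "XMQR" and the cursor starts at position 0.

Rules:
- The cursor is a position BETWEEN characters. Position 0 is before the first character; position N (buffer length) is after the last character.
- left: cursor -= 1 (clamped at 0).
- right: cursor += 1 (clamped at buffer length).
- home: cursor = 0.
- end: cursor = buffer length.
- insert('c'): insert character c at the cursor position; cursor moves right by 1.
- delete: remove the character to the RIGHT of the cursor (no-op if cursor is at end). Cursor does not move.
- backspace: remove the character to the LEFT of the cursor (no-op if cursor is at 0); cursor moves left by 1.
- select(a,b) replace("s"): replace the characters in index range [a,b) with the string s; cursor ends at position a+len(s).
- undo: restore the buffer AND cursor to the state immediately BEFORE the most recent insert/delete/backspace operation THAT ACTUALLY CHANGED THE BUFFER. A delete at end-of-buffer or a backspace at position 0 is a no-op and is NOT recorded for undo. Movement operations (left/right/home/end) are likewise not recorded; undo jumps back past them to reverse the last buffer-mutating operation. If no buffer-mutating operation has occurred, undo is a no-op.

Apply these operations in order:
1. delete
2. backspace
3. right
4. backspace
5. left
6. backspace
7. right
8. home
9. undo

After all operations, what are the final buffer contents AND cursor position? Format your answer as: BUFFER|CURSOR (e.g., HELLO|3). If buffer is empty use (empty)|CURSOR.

Answer: MQR|1

Derivation:
After op 1 (delete): buf='MQR' cursor=0
After op 2 (backspace): buf='MQR' cursor=0
After op 3 (right): buf='MQR' cursor=1
After op 4 (backspace): buf='QR' cursor=0
After op 5 (left): buf='QR' cursor=0
After op 6 (backspace): buf='QR' cursor=0
After op 7 (right): buf='QR' cursor=1
After op 8 (home): buf='QR' cursor=0
After op 9 (undo): buf='MQR' cursor=1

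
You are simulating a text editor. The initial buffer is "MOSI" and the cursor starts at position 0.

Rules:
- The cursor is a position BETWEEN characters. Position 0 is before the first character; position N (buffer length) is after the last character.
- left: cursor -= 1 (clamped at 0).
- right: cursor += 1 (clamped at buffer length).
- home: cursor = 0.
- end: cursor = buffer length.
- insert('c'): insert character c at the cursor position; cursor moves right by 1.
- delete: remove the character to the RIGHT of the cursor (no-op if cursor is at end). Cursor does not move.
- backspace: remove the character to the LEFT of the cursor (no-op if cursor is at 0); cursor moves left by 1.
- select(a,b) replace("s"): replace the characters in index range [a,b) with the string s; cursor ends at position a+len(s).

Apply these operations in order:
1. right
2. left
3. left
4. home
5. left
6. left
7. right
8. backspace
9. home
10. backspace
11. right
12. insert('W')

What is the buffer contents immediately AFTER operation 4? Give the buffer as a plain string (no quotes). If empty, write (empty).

After op 1 (right): buf='MOSI' cursor=1
After op 2 (left): buf='MOSI' cursor=0
After op 3 (left): buf='MOSI' cursor=0
After op 4 (home): buf='MOSI' cursor=0

Answer: MOSI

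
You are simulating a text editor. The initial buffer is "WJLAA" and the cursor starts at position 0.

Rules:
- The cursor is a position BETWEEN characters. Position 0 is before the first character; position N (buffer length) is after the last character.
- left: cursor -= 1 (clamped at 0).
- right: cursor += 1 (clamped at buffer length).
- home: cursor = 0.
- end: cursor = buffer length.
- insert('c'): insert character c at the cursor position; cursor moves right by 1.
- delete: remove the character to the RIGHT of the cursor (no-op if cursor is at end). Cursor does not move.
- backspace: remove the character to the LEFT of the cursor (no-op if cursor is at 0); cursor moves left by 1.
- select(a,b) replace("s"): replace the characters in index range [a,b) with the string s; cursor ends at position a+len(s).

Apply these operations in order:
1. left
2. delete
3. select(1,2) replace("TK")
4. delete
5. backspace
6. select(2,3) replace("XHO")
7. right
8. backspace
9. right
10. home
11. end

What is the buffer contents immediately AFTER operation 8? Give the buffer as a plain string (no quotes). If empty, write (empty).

Answer: JTXH

Derivation:
After op 1 (left): buf='WJLAA' cursor=0
After op 2 (delete): buf='JLAA' cursor=0
After op 3 (select(1,2) replace("TK")): buf='JTKAA' cursor=3
After op 4 (delete): buf='JTKA' cursor=3
After op 5 (backspace): buf='JTA' cursor=2
After op 6 (select(2,3) replace("XHO")): buf='JTXHO' cursor=5
After op 7 (right): buf='JTXHO' cursor=5
After op 8 (backspace): buf='JTXH' cursor=4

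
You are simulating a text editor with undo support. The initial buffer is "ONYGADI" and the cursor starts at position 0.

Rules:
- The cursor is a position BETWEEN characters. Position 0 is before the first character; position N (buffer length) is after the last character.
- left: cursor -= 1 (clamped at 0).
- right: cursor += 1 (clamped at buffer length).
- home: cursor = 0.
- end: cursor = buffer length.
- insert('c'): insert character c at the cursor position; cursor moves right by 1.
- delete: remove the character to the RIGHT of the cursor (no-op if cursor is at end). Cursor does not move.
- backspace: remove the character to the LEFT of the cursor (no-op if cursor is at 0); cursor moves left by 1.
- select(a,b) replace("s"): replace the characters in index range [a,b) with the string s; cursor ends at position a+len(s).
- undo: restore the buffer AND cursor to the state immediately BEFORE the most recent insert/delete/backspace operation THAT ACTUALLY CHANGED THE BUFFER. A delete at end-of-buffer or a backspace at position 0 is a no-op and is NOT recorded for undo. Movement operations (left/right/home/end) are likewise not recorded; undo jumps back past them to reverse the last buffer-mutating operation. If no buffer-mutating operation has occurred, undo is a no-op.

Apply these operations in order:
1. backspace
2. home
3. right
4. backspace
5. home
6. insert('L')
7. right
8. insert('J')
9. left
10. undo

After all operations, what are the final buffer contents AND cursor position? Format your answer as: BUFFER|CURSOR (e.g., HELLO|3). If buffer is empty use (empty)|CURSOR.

Answer: LNYGADI|2

Derivation:
After op 1 (backspace): buf='ONYGADI' cursor=0
After op 2 (home): buf='ONYGADI' cursor=0
After op 3 (right): buf='ONYGADI' cursor=1
After op 4 (backspace): buf='NYGADI' cursor=0
After op 5 (home): buf='NYGADI' cursor=0
After op 6 (insert('L')): buf='LNYGADI' cursor=1
After op 7 (right): buf='LNYGADI' cursor=2
After op 8 (insert('J')): buf='LNJYGADI' cursor=3
After op 9 (left): buf='LNJYGADI' cursor=2
After op 10 (undo): buf='LNYGADI' cursor=2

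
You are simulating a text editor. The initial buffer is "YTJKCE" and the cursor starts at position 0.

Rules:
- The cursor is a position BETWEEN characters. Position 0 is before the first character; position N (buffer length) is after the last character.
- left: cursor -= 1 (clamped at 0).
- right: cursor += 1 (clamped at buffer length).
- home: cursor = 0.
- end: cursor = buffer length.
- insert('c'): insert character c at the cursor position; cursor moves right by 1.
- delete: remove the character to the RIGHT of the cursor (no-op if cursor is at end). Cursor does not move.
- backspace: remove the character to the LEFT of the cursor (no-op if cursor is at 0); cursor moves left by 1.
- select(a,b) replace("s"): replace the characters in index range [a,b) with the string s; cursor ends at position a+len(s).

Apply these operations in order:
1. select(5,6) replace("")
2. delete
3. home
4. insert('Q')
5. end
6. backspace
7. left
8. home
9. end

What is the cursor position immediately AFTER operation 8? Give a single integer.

After op 1 (select(5,6) replace("")): buf='YTJKC' cursor=5
After op 2 (delete): buf='YTJKC' cursor=5
After op 3 (home): buf='YTJKC' cursor=0
After op 4 (insert('Q')): buf='QYTJKC' cursor=1
After op 5 (end): buf='QYTJKC' cursor=6
After op 6 (backspace): buf='QYTJK' cursor=5
After op 7 (left): buf='QYTJK' cursor=4
After op 8 (home): buf='QYTJK' cursor=0

Answer: 0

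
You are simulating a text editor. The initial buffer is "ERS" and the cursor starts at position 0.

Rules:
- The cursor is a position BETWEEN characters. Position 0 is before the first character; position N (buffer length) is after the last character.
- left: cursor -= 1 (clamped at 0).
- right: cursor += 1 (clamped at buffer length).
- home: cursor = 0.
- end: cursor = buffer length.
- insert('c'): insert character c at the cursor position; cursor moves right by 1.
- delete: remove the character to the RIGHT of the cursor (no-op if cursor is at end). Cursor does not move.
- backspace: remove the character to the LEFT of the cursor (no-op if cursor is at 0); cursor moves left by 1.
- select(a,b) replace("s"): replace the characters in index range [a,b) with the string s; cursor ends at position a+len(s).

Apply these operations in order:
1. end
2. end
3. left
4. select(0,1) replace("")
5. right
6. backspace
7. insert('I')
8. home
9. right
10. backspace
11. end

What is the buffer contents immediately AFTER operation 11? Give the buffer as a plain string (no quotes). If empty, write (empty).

After op 1 (end): buf='ERS' cursor=3
After op 2 (end): buf='ERS' cursor=3
After op 3 (left): buf='ERS' cursor=2
After op 4 (select(0,1) replace("")): buf='RS' cursor=0
After op 5 (right): buf='RS' cursor=1
After op 6 (backspace): buf='S' cursor=0
After op 7 (insert('I')): buf='IS' cursor=1
After op 8 (home): buf='IS' cursor=0
After op 9 (right): buf='IS' cursor=1
After op 10 (backspace): buf='S' cursor=0
After op 11 (end): buf='S' cursor=1

Answer: S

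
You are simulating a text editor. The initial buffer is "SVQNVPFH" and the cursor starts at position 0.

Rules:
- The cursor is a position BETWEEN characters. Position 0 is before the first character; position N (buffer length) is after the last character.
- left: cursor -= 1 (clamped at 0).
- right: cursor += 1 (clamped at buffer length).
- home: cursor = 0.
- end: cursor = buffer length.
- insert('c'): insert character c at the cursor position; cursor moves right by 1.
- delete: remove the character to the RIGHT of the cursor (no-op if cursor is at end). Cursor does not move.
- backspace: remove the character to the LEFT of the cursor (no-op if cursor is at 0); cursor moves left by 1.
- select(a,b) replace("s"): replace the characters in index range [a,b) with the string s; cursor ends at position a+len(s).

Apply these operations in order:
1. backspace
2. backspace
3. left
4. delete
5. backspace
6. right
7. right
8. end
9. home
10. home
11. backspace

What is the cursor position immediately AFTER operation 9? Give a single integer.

After op 1 (backspace): buf='SVQNVPFH' cursor=0
After op 2 (backspace): buf='SVQNVPFH' cursor=0
After op 3 (left): buf='SVQNVPFH' cursor=0
After op 4 (delete): buf='VQNVPFH' cursor=0
After op 5 (backspace): buf='VQNVPFH' cursor=0
After op 6 (right): buf='VQNVPFH' cursor=1
After op 7 (right): buf='VQNVPFH' cursor=2
After op 8 (end): buf='VQNVPFH' cursor=7
After op 9 (home): buf='VQNVPFH' cursor=0

Answer: 0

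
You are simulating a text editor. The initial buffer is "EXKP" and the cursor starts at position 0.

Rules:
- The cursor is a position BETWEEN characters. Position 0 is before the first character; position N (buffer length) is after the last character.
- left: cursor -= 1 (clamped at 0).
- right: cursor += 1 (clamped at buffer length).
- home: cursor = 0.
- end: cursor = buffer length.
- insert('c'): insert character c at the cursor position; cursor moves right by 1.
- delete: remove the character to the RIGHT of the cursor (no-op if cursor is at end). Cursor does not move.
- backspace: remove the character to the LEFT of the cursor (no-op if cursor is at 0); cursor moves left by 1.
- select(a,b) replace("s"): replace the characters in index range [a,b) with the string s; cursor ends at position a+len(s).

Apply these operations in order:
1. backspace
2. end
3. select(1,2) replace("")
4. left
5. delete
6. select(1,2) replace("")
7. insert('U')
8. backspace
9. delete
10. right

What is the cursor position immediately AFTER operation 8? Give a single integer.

Answer: 1

Derivation:
After op 1 (backspace): buf='EXKP' cursor=0
After op 2 (end): buf='EXKP' cursor=4
After op 3 (select(1,2) replace("")): buf='EKP' cursor=1
After op 4 (left): buf='EKP' cursor=0
After op 5 (delete): buf='KP' cursor=0
After op 6 (select(1,2) replace("")): buf='K' cursor=1
After op 7 (insert('U')): buf='KU' cursor=2
After op 8 (backspace): buf='K' cursor=1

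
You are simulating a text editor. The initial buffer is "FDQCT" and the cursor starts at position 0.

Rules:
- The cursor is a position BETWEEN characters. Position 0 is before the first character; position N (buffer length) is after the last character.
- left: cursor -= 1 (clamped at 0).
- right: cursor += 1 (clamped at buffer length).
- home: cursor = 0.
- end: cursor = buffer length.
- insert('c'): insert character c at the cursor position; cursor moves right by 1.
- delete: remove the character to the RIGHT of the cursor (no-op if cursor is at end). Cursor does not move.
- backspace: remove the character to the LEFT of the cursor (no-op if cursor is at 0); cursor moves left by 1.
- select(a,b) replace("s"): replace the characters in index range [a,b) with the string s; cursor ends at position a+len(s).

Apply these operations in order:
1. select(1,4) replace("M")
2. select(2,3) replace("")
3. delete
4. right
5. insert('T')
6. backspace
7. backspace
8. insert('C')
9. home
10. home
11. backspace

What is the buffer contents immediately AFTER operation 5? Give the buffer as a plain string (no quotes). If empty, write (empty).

Answer: FMT

Derivation:
After op 1 (select(1,4) replace("M")): buf='FMT' cursor=2
After op 2 (select(2,3) replace("")): buf='FM' cursor=2
After op 3 (delete): buf='FM' cursor=2
After op 4 (right): buf='FM' cursor=2
After op 5 (insert('T')): buf='FMT' cursor=3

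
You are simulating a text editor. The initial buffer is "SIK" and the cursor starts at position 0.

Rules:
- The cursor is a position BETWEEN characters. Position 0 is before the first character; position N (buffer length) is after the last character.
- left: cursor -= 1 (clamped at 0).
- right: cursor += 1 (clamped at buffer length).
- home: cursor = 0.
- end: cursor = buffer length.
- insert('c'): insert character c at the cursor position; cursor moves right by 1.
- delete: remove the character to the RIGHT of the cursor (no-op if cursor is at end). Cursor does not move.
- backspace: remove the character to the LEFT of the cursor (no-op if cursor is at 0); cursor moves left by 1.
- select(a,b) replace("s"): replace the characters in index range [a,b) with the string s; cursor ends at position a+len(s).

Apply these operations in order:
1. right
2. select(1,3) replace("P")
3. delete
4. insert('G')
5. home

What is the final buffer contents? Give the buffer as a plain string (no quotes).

After op 1 (right): buf='SIK' cursor=1
After op 2 (select(1,3) replace("P")): buf='SP' cursor=2
After op 3 (delete): buf='SP' cursor=2
After op 4 (insert('G')): buf='SPG' cursor=3
After op 5 (home): buf='SPG' cursor=0

Answer: SPG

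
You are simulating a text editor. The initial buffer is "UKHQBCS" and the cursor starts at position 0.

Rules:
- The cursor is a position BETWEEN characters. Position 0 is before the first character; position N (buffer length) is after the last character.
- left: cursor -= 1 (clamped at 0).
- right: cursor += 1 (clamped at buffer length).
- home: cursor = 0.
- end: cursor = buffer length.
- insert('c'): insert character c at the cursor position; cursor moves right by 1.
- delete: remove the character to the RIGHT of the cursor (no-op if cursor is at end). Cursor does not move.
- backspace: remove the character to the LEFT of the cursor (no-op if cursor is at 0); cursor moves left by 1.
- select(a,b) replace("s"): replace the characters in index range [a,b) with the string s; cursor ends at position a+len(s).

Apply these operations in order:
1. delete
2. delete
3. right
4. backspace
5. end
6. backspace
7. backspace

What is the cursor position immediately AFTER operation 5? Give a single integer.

Answer: 4

Derivation:
After op 1 (delete): buf='KHQBCS' cursor=0
After op 2 (delete): buf='HQBCS' cursor=0
After op 3 (right): buf='HQBCS' cursor=1
After op 4 (backspace): buf='QBCS' cursor=0
After op 5 (end): buf='QBCS' cursor=4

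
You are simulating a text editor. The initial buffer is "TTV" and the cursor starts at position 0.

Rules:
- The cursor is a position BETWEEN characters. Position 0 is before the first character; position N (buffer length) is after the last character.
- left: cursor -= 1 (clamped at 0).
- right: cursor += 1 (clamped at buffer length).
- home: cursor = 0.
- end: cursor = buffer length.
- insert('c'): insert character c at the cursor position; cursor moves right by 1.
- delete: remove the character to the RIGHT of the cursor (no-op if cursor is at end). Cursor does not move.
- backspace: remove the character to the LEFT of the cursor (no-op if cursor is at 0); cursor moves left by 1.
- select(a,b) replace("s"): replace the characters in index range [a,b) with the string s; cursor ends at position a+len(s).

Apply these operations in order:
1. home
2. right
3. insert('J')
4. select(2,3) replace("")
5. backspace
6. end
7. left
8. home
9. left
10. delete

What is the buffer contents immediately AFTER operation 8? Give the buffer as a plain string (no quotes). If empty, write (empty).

After op 1 (home): buf='TTV' cursor=0
After op 2 (right): buf='TTV' cursor=1
After op 3 (insert('J')): buf='TJTV' cursor=2
After op 4 (select(2,3) replace("")): buf='TJV' cursor=2
After op 5 (backspace): buf='TV' cursor=1
After op 6 (end): buf='TV' cursor=2
After op 7 (left): buf='TV' cursor=1
After op 8 (home): buf='TV' cursor=0

Answer: TV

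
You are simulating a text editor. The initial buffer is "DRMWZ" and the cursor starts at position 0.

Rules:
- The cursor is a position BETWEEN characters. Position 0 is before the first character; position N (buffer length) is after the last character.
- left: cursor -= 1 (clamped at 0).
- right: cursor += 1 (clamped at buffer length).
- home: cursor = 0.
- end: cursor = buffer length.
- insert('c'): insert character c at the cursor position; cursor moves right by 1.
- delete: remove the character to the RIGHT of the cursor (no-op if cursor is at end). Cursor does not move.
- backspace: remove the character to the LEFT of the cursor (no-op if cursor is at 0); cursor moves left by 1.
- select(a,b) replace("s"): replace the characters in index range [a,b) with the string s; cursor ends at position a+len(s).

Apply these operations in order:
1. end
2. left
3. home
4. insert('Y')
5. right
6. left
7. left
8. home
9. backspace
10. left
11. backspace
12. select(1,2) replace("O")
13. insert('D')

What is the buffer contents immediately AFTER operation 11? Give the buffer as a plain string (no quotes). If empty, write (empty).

After op 1 (end): buf='DRMWZ' cursor=5
After op 2 (left): buf='DRMWZ' cursor=4
After op 3 (home): buf='DRMWZ' cursor=0
After op 4 (insert('Y')): buf='YDRMWZ' cursor=1
After op 5 (right): buf='YDRMWZ' cursor=2
After op 6 (left): buf='YDRMWZ' cursor=1
After op 7 (left): buf='YDRMWZ' cursor=0
After op 8 (home): buf='YDRMWZ' cursor=0
After op 9 (backspace): buf='YDRMWZ' cursor=0
After op 10 (left): buf='YDRMWZ' cursor=0
After op 11 (backspace): buf='YDRMWZ' cursor=0

Answer: YDRMWZ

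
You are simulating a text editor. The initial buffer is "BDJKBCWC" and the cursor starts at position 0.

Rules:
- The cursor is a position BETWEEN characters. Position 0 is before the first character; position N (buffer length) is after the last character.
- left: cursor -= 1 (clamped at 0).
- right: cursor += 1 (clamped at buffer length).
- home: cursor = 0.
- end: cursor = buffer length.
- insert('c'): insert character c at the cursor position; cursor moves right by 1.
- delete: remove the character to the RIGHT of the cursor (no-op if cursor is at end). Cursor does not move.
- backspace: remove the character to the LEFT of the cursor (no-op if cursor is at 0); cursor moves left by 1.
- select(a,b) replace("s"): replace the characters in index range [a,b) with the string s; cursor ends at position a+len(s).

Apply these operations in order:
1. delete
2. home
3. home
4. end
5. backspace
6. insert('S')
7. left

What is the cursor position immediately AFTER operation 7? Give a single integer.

Answer: 6

Derivation:
After op 1 (delete): buf='DJKBCWC' cursor=0
After op 2 (home): buf='DJKBCWC' cursor=0
After op 3 (home): buf='DJKBCWC' cursor=0
After op 4 (end): buf='DJKBCWC' cursor=7
After op 5 (backspace): buf='DJKBCW' cursor=6
After op 6 (insert('S')): buf='DJKBCWS' cursor=7
After op 7 (left): buf='DJKBCWS' cursor=6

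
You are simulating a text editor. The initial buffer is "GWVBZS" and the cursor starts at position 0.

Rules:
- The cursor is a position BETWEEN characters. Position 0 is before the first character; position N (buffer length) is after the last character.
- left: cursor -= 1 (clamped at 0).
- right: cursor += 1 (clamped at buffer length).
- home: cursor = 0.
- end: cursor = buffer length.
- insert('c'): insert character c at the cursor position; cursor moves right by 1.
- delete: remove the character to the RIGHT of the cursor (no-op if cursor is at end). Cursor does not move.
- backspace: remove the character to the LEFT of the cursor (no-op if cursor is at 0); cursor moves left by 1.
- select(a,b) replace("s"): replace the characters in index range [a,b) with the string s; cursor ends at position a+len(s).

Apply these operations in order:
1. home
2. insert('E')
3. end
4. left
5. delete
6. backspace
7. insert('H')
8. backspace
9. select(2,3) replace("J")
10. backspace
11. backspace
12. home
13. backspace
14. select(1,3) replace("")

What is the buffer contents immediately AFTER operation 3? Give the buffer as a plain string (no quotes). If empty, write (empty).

After op 1 (home): buf='GWVBZS' cursor=0
After op 2 (insert('E')): buf='EGWVBZS' cursor=1
After op 3 (end): buf='EGWVBZS' cursor=7

Answer: EGWVBZS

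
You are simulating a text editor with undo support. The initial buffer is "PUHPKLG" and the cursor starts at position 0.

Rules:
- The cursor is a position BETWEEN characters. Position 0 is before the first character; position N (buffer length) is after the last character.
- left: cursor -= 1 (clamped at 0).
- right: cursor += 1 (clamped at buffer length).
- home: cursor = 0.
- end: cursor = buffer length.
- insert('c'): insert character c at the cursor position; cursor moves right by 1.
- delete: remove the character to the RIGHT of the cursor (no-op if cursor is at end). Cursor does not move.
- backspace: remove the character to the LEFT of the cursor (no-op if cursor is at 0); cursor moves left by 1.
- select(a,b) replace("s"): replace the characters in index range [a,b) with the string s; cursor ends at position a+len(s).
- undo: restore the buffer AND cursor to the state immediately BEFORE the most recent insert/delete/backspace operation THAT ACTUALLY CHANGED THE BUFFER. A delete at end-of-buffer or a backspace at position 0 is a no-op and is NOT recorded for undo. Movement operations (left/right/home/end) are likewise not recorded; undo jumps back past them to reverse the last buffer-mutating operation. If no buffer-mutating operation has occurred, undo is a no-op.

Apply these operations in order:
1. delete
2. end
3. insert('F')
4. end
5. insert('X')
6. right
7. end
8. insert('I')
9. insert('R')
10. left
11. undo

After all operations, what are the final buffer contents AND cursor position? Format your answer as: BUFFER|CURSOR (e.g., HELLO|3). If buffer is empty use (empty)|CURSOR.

Answer: UHPKLGFXI|9

Derivation:
After op 1 (delete): buf='UHPKLG' cursor=0
After op 2 (end): buf='UHPKLG' cursor=6
After op 3 (insert('F')): buf='UHPKLGF' cursor=7
After op 4 (end): buf='UHPKLGF' cursor=7
After op 5 (insert('X')): buf='UHPKLGFX' cursor=8
After op 6 (right): buf='UHPKLGFX' cursor=8
After op 7 (end): buf='UHPKLGFX' cursor=8
After op 8 (insert('I')): buf='UHPKLGFXI' cursor=9
After op 9 (insert('R')): buf='UHPKLGFXIR' cursor=10
After op 10 (left): buf='UHPKLGFXIR' cursor=9
After op 11 (undo): buf='UHPKLGFXI' cursor=9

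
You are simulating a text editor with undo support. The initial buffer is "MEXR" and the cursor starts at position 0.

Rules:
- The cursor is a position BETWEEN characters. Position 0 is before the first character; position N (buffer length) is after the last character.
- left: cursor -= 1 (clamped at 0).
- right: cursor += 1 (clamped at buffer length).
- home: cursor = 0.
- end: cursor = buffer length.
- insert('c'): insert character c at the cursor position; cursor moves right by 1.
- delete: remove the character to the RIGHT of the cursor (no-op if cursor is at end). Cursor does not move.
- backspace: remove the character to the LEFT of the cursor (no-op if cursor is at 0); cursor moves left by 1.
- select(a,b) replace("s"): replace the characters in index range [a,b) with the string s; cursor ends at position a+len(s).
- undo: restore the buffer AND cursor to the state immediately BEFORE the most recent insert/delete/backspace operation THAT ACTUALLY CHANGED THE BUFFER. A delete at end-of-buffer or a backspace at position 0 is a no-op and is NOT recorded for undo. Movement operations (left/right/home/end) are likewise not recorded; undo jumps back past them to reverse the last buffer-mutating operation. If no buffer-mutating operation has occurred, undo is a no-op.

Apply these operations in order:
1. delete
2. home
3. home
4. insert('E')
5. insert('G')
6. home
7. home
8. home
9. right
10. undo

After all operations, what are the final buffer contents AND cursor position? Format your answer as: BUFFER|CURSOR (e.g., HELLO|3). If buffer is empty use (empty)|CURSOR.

Answer: EEXR|1

Derivation:
After op 1 (delete): buf='EXR' cursor=0
After op 2 (home): buf='EXR' cursor=0
After op 3 (home): buf='EXR' cursor=0
After op 4 (insert('E')): buf='EEXR' cursor=1
After op 5 (insert('G')): buf='EGEXR' cursor=2
After op 6 (home): buf='EGEXR' cursor=0
After op 7 (home): buf='EGEXR' cursor=0
After op 8 (home): buf='EGEXR' cursor=0
After op 9 (right): buf='EGEXR' cursor=1
After op 10 (undo): buf='EEXR' cursor=1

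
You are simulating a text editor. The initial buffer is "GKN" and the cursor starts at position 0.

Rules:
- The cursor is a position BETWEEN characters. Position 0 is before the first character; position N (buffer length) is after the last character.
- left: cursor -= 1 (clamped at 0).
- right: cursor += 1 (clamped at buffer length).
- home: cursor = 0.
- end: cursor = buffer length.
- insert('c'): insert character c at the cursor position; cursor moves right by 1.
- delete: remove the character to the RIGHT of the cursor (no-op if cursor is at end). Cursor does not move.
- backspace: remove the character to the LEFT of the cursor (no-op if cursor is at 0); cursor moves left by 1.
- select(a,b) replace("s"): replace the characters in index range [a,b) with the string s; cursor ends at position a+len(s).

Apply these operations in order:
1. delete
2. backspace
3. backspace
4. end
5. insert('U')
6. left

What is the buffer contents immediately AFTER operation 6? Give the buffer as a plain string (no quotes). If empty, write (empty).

Answer: KNU

Derivation:
After op 1 (delete): buf='KN' cursor=0
After op 2 (backspace): buf='KN' cursor=0
After op 3 (backspace): buf='KN' cursor=0
After op 4 (end): buf='KN' cursor=2
After op 5 (insert('U')): buf='KNU' cursor=3
After op 6 (left): buf='KNU' cursor=2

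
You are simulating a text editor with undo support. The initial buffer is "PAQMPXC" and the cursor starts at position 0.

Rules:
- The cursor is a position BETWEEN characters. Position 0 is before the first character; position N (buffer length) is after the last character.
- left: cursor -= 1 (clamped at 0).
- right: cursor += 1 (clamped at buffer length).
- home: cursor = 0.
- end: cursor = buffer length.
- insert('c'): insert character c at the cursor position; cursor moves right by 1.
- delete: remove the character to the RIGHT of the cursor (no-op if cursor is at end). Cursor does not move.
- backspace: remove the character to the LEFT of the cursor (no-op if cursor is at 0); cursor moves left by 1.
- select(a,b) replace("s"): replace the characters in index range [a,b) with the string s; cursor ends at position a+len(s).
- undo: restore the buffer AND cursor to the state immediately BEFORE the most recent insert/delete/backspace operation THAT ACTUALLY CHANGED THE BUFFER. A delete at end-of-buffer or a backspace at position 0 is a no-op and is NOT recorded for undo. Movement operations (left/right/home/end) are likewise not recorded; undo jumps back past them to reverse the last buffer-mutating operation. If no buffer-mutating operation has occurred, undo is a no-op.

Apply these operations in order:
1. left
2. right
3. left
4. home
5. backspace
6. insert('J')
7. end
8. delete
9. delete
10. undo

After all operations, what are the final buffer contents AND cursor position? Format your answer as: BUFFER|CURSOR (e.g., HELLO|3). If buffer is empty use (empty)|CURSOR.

After op 1 (left): buf='PAQMPXC' cursor=0
After op 2 (right): buf='PAQMPXC' cursor=1
After op 3 (left): buf='PAQMPXC' cursor=0
After op 4 (home): buf='PAQMPXC' cursor=0
After op 5 (backspace): buf='PAQMPXC' cursor=0
After op 6 (insert('J')): buf='JPAQMPXC' cursor=1
After op 7 (end): buf='JPAQMPXC' cursor=8
After op 8 (delete): buf='JPAQMPXC' cursor=8
After op 9 (delete): buf='JPAQMPXC' cursor=8
After op 10 (undo): buf='PAQMPXC' cursor=0

Answer: PAQMPXC|0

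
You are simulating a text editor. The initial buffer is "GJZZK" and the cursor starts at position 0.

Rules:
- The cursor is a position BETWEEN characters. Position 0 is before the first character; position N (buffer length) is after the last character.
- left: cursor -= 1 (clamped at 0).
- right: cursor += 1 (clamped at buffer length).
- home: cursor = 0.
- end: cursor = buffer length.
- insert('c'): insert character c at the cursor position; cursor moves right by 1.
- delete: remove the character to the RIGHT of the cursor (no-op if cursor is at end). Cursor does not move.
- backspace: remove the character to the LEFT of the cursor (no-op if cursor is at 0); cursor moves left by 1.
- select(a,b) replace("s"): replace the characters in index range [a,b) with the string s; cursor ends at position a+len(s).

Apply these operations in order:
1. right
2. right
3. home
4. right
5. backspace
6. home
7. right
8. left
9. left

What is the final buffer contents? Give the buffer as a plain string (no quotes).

After op 1 (right): buf='GJZZK' cursor=1
After op 2 (right): buf='GJZZK' cursor=2
After op 3 (home): buf='GJZZK' cursor=0
After op 4 (right): buf='GJZZK' cursor=1
After op 5 (backspace): buf='JZZK' cursor=0
After op 6 (home): buf='JZZK' cursor=0
After op 7 (right): buf='JZZK' cursor=1
After op 8 (left): buf='JZZK' cursor=0
After op 9 (left): buf='JZZK' cursor=0

Answer: JZZK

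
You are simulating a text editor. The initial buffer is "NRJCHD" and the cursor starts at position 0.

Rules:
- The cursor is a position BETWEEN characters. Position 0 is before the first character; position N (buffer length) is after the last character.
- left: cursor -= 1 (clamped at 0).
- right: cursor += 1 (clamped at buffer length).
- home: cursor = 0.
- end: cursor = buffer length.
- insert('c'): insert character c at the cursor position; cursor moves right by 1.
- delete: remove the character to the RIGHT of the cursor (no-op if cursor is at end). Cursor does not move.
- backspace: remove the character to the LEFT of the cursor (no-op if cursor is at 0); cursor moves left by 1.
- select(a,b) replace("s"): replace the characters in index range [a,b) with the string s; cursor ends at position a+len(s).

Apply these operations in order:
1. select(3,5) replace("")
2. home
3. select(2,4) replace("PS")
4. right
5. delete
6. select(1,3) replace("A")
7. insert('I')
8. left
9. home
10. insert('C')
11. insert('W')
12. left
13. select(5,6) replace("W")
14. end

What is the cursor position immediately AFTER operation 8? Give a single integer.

After op 1 (select(3,5) replace("")): buf='NRJD' cursor=3
After op 2 (home): buf='NRJD' cursor=0
After op 3 (select(2,4) replace("PS")): buf='NRPS' cursor=4
After op 4 (right): buf='NRPS' cursor=4
After op 5 (delete): buf='NRPS' cursor=4
After op 6 (select(1,3) replace("A")): buf='NAS' cursor=2
After op 7 (insert('I')): buf='NAIS' cursor=3
After op 8 (left): buf='NAIS' cursor=2

Answer: 2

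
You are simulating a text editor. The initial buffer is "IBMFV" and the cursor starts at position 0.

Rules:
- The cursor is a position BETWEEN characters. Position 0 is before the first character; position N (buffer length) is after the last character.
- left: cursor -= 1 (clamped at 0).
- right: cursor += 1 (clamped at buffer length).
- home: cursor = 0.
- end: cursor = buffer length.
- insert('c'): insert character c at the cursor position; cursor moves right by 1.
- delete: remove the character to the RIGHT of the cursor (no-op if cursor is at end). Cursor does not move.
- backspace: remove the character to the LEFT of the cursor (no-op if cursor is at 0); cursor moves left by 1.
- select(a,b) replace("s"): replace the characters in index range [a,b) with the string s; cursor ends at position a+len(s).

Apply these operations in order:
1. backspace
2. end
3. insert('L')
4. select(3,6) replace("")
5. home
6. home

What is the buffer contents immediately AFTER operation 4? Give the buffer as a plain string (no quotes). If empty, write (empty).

After op 1 (backspace): buf='IBMFV' cursor=0
After op 2 (end): buf='IBMFV' cursor=5
After op 3 (insert('L')): buf='IBMFVL' cursor=6
After op 4 (select(3,6) replace("")): buf='IBM' cursor=3

Answer: IBM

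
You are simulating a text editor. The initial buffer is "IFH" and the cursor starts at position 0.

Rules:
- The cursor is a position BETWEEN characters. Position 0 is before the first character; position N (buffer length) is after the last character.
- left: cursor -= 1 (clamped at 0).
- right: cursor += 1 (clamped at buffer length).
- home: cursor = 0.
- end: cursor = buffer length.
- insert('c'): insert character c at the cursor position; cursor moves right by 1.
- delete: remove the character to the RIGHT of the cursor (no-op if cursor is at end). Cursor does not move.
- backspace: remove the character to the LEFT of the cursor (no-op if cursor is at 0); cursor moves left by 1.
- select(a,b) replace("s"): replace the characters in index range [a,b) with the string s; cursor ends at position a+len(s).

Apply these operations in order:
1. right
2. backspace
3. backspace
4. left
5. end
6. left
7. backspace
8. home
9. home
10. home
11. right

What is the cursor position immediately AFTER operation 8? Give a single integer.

After op 1 (right): buf='IFH' cursor=1
After op 2 (backspace): buf='FH' cursor=0
After op 3 (backspace): buf='FH' cursor=0
After op 4 (left): buf='FH' cursor=0
After op 5 (end): buf='FH' cursor=2
After op 6 (left): buf='FH' cursor=1
After op 7 (backspace): buf='H' cursor=0
After op 8 (home): buf='H' cursor=0

Answer: 0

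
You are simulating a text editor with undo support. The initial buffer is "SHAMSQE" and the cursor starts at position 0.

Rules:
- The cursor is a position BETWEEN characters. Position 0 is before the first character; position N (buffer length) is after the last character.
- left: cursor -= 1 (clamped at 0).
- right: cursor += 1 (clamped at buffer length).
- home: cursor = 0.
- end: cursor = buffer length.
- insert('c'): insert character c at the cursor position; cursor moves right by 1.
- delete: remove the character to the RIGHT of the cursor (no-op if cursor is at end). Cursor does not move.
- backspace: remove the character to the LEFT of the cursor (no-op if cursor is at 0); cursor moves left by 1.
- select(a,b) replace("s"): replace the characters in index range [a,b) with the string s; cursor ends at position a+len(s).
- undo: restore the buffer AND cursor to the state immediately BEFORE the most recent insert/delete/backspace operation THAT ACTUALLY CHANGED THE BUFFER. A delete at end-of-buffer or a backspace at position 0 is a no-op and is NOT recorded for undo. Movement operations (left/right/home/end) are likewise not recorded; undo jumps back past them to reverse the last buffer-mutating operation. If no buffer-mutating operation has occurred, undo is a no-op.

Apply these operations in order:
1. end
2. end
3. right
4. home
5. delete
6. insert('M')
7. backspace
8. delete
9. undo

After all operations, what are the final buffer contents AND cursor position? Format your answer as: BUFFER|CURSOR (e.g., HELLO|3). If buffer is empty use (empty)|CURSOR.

Answer: HAMSQE|0

Derivation:
After op 1 (end): buf='SHAMSQE' cursor=7
After op 2 (end): buf='SHAMSQE' cursor=7
After op 3 (right): buf='SHAMSQE' cursor=7
After op 4 (home): buf='SHAMSQE' cursor=0
After op 5 (delete): buf='HAMSQE' cursor=0
After op 6 (insert('M')): buf='MHAMSQE' cursor=1
After op 7 (backspace): buf='HAMSQE' cursor=0
After op 8 (delete): buf='AMSQE' cursor=0
After op 9 (undo): buf='HAMSQE' cursor=0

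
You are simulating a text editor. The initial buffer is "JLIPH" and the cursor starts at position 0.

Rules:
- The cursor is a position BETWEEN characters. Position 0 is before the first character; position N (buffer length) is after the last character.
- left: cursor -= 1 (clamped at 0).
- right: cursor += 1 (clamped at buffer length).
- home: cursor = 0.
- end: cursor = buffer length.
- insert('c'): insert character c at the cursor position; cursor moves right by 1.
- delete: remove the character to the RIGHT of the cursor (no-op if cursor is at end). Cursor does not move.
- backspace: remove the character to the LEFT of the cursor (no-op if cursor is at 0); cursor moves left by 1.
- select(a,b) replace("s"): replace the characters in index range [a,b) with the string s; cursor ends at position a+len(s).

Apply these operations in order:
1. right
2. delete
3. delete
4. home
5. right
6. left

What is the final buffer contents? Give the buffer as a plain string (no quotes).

After op 1 (right): buf='JLIPH' cursor=1
After op 2 (delete): buf='JIPH' cursor=1
After op 3 (delete): buf='JPH' cursor=1
After op 4 (home): buf='JPH' cursor=0
After op 5 (right): buf='JPH' cursor=1
After op 6 (left): buf='JPH' cursor=0

Answer: JPH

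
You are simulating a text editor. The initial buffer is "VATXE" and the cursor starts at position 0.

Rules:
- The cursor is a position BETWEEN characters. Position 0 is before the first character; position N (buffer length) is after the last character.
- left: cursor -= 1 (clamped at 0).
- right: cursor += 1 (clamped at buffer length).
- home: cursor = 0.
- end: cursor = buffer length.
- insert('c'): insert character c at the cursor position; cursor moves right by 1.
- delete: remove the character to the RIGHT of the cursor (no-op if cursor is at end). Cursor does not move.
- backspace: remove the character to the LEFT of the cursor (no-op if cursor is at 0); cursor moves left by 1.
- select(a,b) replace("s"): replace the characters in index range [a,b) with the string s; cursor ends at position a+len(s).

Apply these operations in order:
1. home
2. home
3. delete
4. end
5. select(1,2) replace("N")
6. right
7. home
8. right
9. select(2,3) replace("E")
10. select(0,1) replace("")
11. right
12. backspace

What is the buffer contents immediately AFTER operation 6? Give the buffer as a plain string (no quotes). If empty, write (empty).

Answer: ANXE

Derivation:
After op 1 (home): buf='VATXE' cursor=0
After op 2 (home): buf='VATXE' cursor=0
After op 3 (delete): buf='ATXE' cursor=0
After op 4 (end): buf='ATXE' cursor=4
After op 5 (select(1,2) replace("N")): buf='ANXE' cursor=2
After op 6 (right): buf='ANXE' cursor=3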